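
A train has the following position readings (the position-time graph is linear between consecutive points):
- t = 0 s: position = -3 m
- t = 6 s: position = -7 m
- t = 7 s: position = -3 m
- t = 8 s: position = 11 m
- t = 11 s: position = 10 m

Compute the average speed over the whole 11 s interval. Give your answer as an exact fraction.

23/11 m/s

Average speed = (total path length)/(elapsed time); on a piecewise-linear x-t graph the path length is Σ|Δx|.
0–6 s: |Δx| = |-7 − -3| = 4 m
6–7 s: |Δx| = |-3 − -7| = 4 m
7–8 s: |Δx| = |11 − -3| = 14 m
8–11 s: |Δx| = |10 − 11| = 1 m
Total path = 23 m; average speed = 23/11 = 23/11 m/s.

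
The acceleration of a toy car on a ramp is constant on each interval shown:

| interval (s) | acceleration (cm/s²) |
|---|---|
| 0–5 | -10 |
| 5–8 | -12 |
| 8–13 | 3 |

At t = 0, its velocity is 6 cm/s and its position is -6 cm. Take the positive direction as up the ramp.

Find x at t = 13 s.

On each constant-a segment, Δv = aΔt and Δx = v₀Δt + ½aΔt²; chain segment to segment.
0–5 s: v starts 6 cm/s; Δx = 6·5 + ½·-10·5² = -95 cm; v ends -44 cm/s.
5–8 s: v starts -44 cm/s; Δx = -44·3 + ½·-12·3² = -186 cm; v ends -80 cm/s.
8–13 s: v starts -80 cm/s; Δx = -80·5 + ½·3·5² = -362.5 cm; v ends -65 cm/s.
x(13) = -6 + Σ Δx = -649.5 cm.

-649.5 cm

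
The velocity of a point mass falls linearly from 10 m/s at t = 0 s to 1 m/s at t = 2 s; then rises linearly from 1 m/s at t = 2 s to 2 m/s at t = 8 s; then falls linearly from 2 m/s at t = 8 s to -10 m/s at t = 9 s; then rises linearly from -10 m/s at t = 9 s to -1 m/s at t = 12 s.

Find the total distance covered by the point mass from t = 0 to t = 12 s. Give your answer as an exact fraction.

245/6 m

Total distance travelled is ∫|v| dt — sum the magnitudes of each area piece.
0–2 s: |½(10 + 1)(2)| = 11 m
2–8 s: |½(1 + 2)(6)| = 9 m
8–9 s: v = 0 at t = 49/6 s; triangle areas 1/6 + 25/6 = 13/3 m
9–12 s: |½(-10 + -1)(3)| = 16.5 m
Total distance = 245/6 m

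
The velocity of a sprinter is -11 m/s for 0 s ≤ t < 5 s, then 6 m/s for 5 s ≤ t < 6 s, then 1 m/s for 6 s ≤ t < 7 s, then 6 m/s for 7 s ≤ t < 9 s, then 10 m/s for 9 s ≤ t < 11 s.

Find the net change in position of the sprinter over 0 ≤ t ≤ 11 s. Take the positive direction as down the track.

Displacement is the signed area under the v-t curve.
0–5 s: -11 × 5 = -55 m
5–6 s: 6 × 1 = 6 m
6–7 s: 1 × 1 = 1 m
7–9 s: 6 × 2 = 12 m
9–11 s: 10 × 2 = 20 m
Net displacement = -16 m

-16 m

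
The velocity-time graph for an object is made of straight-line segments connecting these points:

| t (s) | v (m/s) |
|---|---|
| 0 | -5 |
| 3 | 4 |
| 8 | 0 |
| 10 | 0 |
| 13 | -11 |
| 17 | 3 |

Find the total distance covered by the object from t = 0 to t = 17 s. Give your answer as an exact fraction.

1090/21 m

Distance (not displacement) is the total path length: add the absolute areas under v-t.
0–3 s: v = 0 at t = 5/3 s; triangle areas 25/6 + 8/3 = 41/6 m
3–8 s: |½(4 + 0)(5)| = 10 m
8–10 s: |0| × 2 = 0 m
10–13 s: |½(0 + -11)(3)| = 16.5 m
13–17 s: v = 0 at t = 113/7 s; triangle areas 121/7 + 9/7 = 130/7 m
Total distance = 1090/21 m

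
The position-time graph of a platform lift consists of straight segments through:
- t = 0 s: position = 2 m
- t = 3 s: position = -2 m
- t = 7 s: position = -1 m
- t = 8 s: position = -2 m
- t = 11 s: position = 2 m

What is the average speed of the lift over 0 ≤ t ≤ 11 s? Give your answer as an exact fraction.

Average speed = (total path length)/(elapsed time); on a piecewise-linear x-t graph the path length is Σ|Δx|.
0–3 s: |Δx| = |-2 − 2| = 4 m
3–7 s: |Δx| = |-1 − -2| = 1 m
7–8 s: |Δx| = |-2 − -1| = 1 m
8–11 s: |Δx| = |2 − -2| = 4 m
Total path = 10 m; average speed = 10/11 = 10/11 m/s.

10/11 m/s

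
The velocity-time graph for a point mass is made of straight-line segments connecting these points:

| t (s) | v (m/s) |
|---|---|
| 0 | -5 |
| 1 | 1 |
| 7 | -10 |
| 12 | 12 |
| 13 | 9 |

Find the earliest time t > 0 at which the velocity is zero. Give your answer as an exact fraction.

v changes sign on 0–1 s (from -5 to 1); the graph is linear there, so v = 0 at t = 0 + (5)·(1 − 0)/(1 − -5) = 5/6 s.

t = 5/6 s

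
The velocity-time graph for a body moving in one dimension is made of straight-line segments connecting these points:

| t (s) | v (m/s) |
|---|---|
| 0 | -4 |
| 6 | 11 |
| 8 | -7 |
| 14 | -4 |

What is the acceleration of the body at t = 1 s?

Acceleration is the slope of the v-t graph on 0–6 s: (11 − -4)/(6 − 0) = 2.5 m/s².

2.5 m/s²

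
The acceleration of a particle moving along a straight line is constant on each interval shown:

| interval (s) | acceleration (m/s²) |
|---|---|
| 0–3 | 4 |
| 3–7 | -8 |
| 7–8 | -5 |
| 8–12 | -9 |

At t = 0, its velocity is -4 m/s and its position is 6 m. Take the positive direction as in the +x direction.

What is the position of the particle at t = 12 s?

-234.5 m

On each constant-a segment, Δv = aΔt and Δx = v₀Δt + ½aΔt²; chain segment to segment.
0–3 s: v starts -4 m/s; Δx = -4·3 + ½·4·3² = 6 m; v ends 8 m/s.
3–7 s: v starts 8 m/s; Δx = 8·4 + ½·-8·4² = -32 m; v ends -24 m/s.
7–8 s: v starts -24 m/s; Δx = -24·1 + ½·-5·1² = -26.5 m; v ends -29 m/s.
8–12 s: v starts -29 m/s; Δx = -29·4 + ½·-9·4² = -188 m; v ends -65 m/s.
x(12) = 6 + Σ Δx = -234.5 m.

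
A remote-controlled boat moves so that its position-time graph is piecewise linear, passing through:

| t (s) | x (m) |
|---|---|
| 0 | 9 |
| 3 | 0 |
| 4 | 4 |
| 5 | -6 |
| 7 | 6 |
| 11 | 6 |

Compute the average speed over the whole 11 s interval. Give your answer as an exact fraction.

Average speed = (total path length)/(elapsed time); on a piecewise-linear x-t graph the path length is Σ|Δx|.
0–3 s: |Δx| = |0 − 9| = 9 m
3–4 s: |Δx| = |4 − 0| = 4 m
4–5 s: |Δx| = |-6 − 4| = 10 m
5–7 s: |Δx| = |6 − -6| = 12 m
7–11 s: |Δx| = |6 − 6| = 0 m
Total path = 35 m; average speed = 35/11 = 35/11 m/s.

35/11 m/s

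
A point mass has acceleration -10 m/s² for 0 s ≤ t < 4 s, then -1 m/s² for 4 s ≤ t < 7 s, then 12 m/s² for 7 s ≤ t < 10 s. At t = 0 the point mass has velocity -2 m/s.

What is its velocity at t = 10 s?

-9 m/s

Δv equals the area under the a-t graph; then v = v₀ + Δv.
0–4 s: -10 × 4 = -40 m/s
4–7 s: -1 × 3 = -3 m/s
7–10 s: 12 × 3 = 36 m/s
Δv = -7 m/s, so v(10) = -2 + (-7) = -9 m/s.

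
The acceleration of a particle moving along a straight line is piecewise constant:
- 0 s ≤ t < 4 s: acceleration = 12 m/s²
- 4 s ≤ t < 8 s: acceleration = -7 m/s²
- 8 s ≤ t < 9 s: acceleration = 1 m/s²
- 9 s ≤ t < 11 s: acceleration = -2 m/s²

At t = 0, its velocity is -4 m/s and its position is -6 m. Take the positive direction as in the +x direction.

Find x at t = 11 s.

240.5 m

On each constant-a segment, Δv = aΔt and Δx = v₀Δt + ½aΔt²; chain segment to segment.
0–4 s: v starts -4 m/s; Δx = -4·4 + ½·12·4² = 80 m; v ends 44 m/s.
4–8 s: v starts 44 m/s; Δx = 44·4 + ½·-7·4² = 120 m; v ends 16 m/s.
8–9 s: v starts 16 m/s; Δx = 16·1 + ½·1·1² = 16.5 m; v ends 17 m/s.
9–11 s: v starts 17 m/s; Δx = 17·2 + ½·-2·2² = 30 m; v ends 13 m/s.
x(11) = -6 + Σ Δx = 240.5 m.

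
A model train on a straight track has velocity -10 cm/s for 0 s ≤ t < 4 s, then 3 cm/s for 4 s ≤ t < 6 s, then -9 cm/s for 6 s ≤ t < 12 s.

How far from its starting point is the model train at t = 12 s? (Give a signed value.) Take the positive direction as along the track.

-88 cm

Net displacement equals the area under the velocity-time graph (areas below the axis count negative).
0–4 s: -10 × 4 = -40 cm
4–6 s: 3 × 2 = 6 cm
6–12 s: -9 × 6 = -54 cm
Net displacement = -88 cm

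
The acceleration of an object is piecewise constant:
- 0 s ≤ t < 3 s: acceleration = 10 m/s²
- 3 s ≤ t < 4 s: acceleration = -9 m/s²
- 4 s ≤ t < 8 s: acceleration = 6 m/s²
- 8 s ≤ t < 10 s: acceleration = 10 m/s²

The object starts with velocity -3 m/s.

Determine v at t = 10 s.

62 m/s

Δv equals the area under the a-t graph; then v = v₀ + Δv.
0–3 s: 10 × 3 = 30 m/s
3–4 s: -9 × 1 = -9 m/s
4–8 s: 6 × 4 = 24 m/s
8–10 s: 10 × 2 = 20 m/s
Δv = 65 m/s, so v(10) = -3 + (65) = 62 m/s.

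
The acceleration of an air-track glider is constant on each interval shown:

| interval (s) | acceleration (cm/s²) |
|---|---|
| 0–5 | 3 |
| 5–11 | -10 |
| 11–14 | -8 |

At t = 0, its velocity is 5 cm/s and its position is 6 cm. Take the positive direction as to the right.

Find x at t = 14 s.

On each constant-a segment, Δv = aΔt and Δx = v₀Δt + ½aΔt²; chain segment to segment.
0–5 s: v starts 5 cm/s; Δx = 5·5 + ½·3·5² = 62.5 cm; v ends 20 cm/s.
5–11 s: v starts 20 cm/s; Δx = 20·6 + ½·-10·6² = -60 cm; v ends -40 cm/s.
11–14 s: v starts -40 cm/s; Δx = -40·3 + ½·-8·3² = -156 cm; v ends -64 cm/s.
x(14) = 6 + Σ Δx = -147.5 cm.

-147.5 cm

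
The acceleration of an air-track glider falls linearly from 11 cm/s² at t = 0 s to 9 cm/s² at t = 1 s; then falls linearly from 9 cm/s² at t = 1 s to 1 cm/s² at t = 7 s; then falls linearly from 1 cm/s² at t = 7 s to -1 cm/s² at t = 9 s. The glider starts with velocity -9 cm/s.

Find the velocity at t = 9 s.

31 cm/s

Δv equals the area under the a-t graph; then v = v₀ + Δv.
0–1 s: ½(11 + 9)(1) = 10 cm/s
1–7 s: ½(9 + 1)(6) = 30 cm/s
7–9 s: ½(1 + -1)(2) = 0 cm/s
Δv = 40 cm/s, so v(9) = -9 + (40) = 31 cm/s.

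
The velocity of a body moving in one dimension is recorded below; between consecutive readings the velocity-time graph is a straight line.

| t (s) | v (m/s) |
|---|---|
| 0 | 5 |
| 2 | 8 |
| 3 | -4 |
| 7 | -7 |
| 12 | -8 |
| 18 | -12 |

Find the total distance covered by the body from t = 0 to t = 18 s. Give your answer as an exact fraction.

Distance (not displacement) is the total path length: add the absolute areas under v-t.
0–2 s: |½(5 + 8)(2)| = 13 m
2–3 s: v = 0 at t = 8/3 s; triangle areas 8/3 + 2/3 = 10/3 m
3–7 s: |½(-4 + -7)(4)| = 22 m
7–12 s: |½(-7 + -8)(5)| = 37.5 m
12–18 s: |½(-8 + -12)(6)| = 60 m
Total distance = 815/6 m

815/6 m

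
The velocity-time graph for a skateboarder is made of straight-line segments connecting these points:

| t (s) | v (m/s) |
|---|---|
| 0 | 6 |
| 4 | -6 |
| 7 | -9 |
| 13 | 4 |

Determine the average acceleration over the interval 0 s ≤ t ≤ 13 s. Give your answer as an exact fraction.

Average acceleration = Δv/Δt = (4 − 6)/(13 − 0) = -2/13 m/s².

-2/13 m/s²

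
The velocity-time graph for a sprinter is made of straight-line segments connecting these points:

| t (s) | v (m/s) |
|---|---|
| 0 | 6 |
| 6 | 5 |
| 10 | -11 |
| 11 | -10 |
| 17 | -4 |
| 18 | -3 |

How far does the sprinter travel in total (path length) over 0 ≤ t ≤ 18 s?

Distance (not displacement) is the total path length: add the absolute areas under v-t.
0–6 s: |½(6 + 5)(6)| = 33 m
6–10 s: v = 0 at t = 7.25 s; triangle areas 3.125 + 15.125 = 18.25 m
10–11 s: |½(-11 + -10)(1)| = 10.5 m
11–17 s: |½(-10 + -4)(6)| = 42 m
17–18 s: |½(-4 + -3)(1)| = 3.5 m
Total distance = 107.25 m

107.25 m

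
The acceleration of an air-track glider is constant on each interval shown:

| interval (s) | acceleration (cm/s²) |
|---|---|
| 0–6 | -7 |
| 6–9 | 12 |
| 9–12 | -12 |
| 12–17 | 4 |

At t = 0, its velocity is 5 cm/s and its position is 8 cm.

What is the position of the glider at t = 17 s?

-337 cm

On each constant-a segment, Δv = aΔt and Δx = v₀Δt + ½aΔt²; chain segment to segment.
0–6 s: v starts 5 cm/s; Δx = 5·6 + ½·-7·6² = -96 cm; v ends -37 cm/s.
6–9 s: v starts -37 cm/s; Δx = -37·3 + ½·12·3² = -57 cm; v ends -1 cm/s.
9–12 s: v starts -1 cm/s; Δx = -1·3 + ½·-12·3² = -57 cm; v ends -37 cm/s.
12–17 s: v starts -37 cm/s; Δx = -37·5 + ½·4·5² = -135 cm; v ends -17 cm/s.
x(17) = 8 + Σ Δx = -337 cm.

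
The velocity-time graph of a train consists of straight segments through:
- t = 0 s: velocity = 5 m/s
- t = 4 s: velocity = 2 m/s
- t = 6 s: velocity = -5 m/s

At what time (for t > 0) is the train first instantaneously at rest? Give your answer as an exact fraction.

t = 32/7 s

v changes sign on 4–6 s (from 2 to -5); the graph is linear there, so v = 0 at t = 4 + (-2)·(6 − 4)/(-5 − 2) = 32/7 s.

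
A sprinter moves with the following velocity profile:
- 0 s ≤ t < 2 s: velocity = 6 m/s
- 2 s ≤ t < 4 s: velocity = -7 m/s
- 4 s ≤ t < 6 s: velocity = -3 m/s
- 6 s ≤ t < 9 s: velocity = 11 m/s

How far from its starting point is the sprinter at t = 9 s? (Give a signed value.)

Net displacement equals the area under the velocity-time graph (areas below the axis count negative).
0–2 s: 6 × 2 = 12 m
2–4 s: -7 × 2 = -14 m
4–6 s: -3 × 2 = -6 m
6–9 s: 11 × 3 = 33 m
Net displacement = 25 m

25 m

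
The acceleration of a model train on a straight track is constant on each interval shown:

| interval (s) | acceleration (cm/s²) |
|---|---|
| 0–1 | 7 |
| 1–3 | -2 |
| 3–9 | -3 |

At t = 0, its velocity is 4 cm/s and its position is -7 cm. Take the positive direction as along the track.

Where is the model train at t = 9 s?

On each constant-a segment, Δv = aΔt and Δx = v₀Δt + ½aΔt²; chain segment to segment.
0–1 s: v starts 4 cm/s; Δx = 4·1 + ½·7·1² = 7.5 cm; v ends 11 cm/s.
1–3 s: v starts 11 cm/s; Δx = 11·2 + ½·-2·2² = 18 cm; v ends 7 cm/s.
3–9 s: v starts 7 cm/s; Δx = 7·6 + ½·-3·6² = -12 cm; v ends -11 cm/s.
x(9) = -7 + Σ Δx = 6.5 cm.

6.5 cm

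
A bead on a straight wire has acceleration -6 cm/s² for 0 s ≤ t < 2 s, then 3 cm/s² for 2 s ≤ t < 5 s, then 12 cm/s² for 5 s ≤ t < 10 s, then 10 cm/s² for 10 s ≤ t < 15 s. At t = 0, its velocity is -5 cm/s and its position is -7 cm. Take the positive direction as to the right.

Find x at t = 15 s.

On each constant-a segment, Δv = aΔt and Δx = v₀Δt + ½aΔt²; chain segment to segment.
0–2 s: v starts -5 cm/s; Δx = -5·2 + ½·-6·2² = -22 cm; v ends -17 cm/s.
2–5 s: v starts -17 cm/s; Δx = -17·3 + ½·3·3² = -37.5 cm; v ends -8 cm/s.
5–10 s: v starts -8 cm/s; Δx = -8·5 + ½·12·5² = 110 cm; v ends 52 cm/s.
10–15 s: v starts 52 cm/s; Δx = 52·5 + ½·10·5² = 385 cm; v ends 102 cm/s.
x(15) = -7 + Σ Δx = 428.5 cm.

428.5 cm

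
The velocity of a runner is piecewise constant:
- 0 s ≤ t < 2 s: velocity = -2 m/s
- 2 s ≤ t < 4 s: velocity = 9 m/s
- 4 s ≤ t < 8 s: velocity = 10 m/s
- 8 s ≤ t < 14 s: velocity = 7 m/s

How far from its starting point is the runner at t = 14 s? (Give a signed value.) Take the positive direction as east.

96 m

Displacement is the signed area under the v-t curve.
0–2 s: -2 × 2 = -4 m
2–4 s: 9 × 2 = 18 m
4–8 s: 10 × 4 = 40 m
8–14 s: 7 × 6 = 42 m
Net displacement = 96 m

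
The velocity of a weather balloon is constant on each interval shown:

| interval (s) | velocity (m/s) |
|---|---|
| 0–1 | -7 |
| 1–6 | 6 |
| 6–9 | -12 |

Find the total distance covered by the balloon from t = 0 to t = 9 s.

Distance (not displacement) is the total path length: add the absolute areas under v-t.
0–1 s: |-7| × 1 = 7 m
1–6 s: |6| × 5 = 30 m
6–9 s: |-12| × 3 = 36 m
Total distance = 73 m

73 m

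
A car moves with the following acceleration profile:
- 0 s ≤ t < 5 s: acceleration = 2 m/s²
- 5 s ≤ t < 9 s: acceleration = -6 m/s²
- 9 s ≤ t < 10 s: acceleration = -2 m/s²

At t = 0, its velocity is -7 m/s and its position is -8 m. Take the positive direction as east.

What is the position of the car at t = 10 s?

On each constant-a segment, Δv = aΔt and Δx = v₀Δt + ½aΔt²; chain segment to segment.
0–5 s: v starts -7 m/s; Δx = -7·5 + ½·2·5² = -10 m; v ends 3 m/s.
5–9 s: v starts 3 m/s; Δx = 3·4 + ½·-6·4² = -36 m; v ends -21 m/s.
9–10 s: v starts -21 m/s; Δx = -21·1 + ½·-2·1² = -22 m; v ends -23 m/s.
x(10) = -8 + Σ Δx = -76 m.

-76 m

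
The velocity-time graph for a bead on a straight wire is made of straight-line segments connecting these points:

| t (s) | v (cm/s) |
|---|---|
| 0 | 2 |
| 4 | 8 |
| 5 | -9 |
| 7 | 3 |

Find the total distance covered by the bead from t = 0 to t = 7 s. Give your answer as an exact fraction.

Total distance travelled is ∫|v| dt — sum the magnitudes of each area piece.
0–4 s: |½(2 + 8)(4)| = 20 cm
4–5 s: v = 0 at t = 76/17 s; triangle areas 32/17 + 81/34 = 145/34 cm
5–7 s: v = 0 at t = 6.5 s; triangle areas 6.75 + 0.75 = 7.5 cm
Total distance = 540/17 cm

540/17 cm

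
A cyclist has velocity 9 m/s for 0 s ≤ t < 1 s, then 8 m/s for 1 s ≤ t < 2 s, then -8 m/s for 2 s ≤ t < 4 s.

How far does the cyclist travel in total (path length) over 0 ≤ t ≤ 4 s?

33 m

Total distance travelled is ∫|v| dt — sum the magnitudes of each area piece.
0–1 s: |9| × 1 = 9 m
1–2 s: |8| × 1 = 8 m
2–4 s: |-8| × 2 = 16 m
Total distance = 33 m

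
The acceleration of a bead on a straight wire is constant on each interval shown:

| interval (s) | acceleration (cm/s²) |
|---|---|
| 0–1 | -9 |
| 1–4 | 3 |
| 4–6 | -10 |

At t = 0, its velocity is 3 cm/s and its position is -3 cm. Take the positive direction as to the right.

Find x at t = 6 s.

On each constant-a segment, Δv = aΔt and Δx = v₀Δt + ½aΔt²; chain segment to segment.
0–1 s: v starts 3 cm/s; Δx = 3·1 + ½·-9·1² = -1.5 cm; v ends -6 cm/s.
1–4 s: v starts -6 cm/s; Δx = -6·3 + ½·3·3² = -4.5 cm; v ends 3 cm/s.
4–6 s: v starts 3 cm/s; Δx = 3·2 + ½·-10·2² = -14 cm; v ends -17 cm/s.
x(6) = -3 + Σ Δx = -23 cm.

-23 cm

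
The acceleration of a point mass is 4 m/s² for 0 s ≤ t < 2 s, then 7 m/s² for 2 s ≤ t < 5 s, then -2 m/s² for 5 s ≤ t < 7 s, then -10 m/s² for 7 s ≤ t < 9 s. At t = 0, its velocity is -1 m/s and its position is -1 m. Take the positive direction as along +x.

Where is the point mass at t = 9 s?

137.5 m

On each constant-a segment, Δv = aΔt and Δx = v₀Δt + ½aΔt²; chain segment to segment.
0–2 s: v starts -1 m/s; Δx = -1·2 + ½·4·2² = 6 m; v ends 7 m/s.
2–5 s: v starts 7 m/s; Δx = 7·3 + ½·7·3² = 52.5 m; v ends 28 m/s.
5–7 s: v starts 28 m/s; Δx = 28·2 + ½·-2·2² = 52 m; v ends 24 m/s.
7–9 s: v starts 24 m/s; Δx = 24·2 + ½·-10·2² = 28 m; v ends 4 m/s.
x(9) = -1 + Σ Δx = 137.5 m.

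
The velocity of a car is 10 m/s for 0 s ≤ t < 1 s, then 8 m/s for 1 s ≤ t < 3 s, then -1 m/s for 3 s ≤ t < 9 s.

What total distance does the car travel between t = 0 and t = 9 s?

32 m

Distance (not displacement) is the total path length: add the absolute areas under v-t.
0–1 s: |10| × 1 = 10 m
1–3 s: |8| × 2 = 16 m
3–9 s: |-1| × 6 = 6 m
Total distance = 32 m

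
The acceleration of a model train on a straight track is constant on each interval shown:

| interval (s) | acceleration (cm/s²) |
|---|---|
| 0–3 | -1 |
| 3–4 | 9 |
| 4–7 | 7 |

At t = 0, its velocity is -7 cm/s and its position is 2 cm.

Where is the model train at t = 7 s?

-0.5 cm

On each constant-a segment, Δv = aΔt and Δx = v₀Δt + ½aΔt²; chain segment to segment.
0–3 s: v starts -7 cm/s; Δx = -7·3 + ½·-1·3² = -25.5 cm; v ends -10 cm/s.
3–4 s: v starts -10 cm/s; Δx = -10·1 + ½·9·1² = -5.5 cm; v ends -1 cm/s.
4–7 s: v starts -1 cm/s; Δx = -1·3 + ½·7·3² = 28.5 cm; v ends 20 cm/s.
x(7) = 2 + Σ Δx = -0.5 cm.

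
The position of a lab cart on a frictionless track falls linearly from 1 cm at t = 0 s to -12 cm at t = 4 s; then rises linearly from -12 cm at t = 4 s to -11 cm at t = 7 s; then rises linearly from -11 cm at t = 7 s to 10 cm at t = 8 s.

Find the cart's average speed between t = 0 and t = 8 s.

Average speed = (total path length)/(elapsed time); on a piecewise-linear x-t graph the path length is Σ|Δx|.
0–4 s: |Δx| = |-12 − 1| = 13 cm
4–7 s: |Δx| = |-11 − -12| = 1 cm
7–8 s: |Δx| = |10 − -11| = 21 cm
Total path = 35 cm; average speed = 35/8 = 4.375 cm/s.

4.375 cm/s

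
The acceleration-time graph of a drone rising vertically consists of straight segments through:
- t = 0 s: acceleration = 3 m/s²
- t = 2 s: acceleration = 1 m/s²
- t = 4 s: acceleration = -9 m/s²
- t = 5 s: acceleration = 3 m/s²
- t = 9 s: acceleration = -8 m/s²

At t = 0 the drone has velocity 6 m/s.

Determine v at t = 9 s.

Δv equals the area under the a-t graph; then v = v₀ + Δv.
0–2 s: ½(3 + 1)(2) = 4 m/s
2–4 s: ½(1 + -9)(2) = -8 m/s
4–5 s: ½(-9 + 3)(1) = -3 m/s
5–9 s: ½(3 + -8)(4) = -10 m/s
Δv = -17 m/s, so v(9) = 6 + (-17) = -11 m/s.

-11 m/s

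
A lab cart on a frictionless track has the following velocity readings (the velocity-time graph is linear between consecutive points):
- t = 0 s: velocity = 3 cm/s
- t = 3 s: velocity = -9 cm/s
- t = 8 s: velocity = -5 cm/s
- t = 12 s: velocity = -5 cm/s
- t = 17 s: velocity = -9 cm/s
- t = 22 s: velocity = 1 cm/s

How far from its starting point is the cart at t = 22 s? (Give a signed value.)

-119 cm

Displacement is the signed area under the v-t curve.
0–3 s: ½(3 + -9)(3) = -9 cm
3–8 s: ½(-9 + -5)(5) = -35 cm
8–12 s: -5 × 4 = -20 cm
12–17 s: ½(-5 + -9)(5) = -35 cm
17–22 s: ½(-9 + 1)(5) = -20 cm
Net displacement = -119 cm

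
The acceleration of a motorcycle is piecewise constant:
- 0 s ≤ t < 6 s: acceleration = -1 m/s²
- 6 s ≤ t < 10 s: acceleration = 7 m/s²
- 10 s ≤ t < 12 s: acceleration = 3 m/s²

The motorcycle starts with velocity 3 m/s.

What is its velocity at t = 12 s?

31 m/s

Δv equals the area under the a-t graph; then v = v₀ + Δv.
0–6 s: -1 × 6 = -6 m/s
6–10 s: 7 × 4 = 28 m/s
10–12 s: 3 × 2 = 6 m/s
Δv = 28 m/s, so v(12) = 3 + (28) = 31 m/s.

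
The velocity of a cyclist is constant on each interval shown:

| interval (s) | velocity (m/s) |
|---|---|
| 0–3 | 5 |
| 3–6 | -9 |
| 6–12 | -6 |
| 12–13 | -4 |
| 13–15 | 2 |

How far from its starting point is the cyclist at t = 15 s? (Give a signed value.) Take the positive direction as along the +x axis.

Displacement is the signed area under the v-t curve.
0–3 s: 5 × 3 = 15 m
3–6 s: -9 × 3 = -27 m
6–12 s: -6 × 6 = -36 m
12–13 s: -4 × 1 = -4 m
13–15 s: 2 × 2 = 4 m
Net displacement = -48 m

-48 m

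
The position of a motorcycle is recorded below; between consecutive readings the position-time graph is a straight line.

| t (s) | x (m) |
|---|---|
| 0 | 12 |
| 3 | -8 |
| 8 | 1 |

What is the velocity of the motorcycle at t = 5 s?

Velocity is the slope of the x-t graph on 3–8 s: (1 − -8)/(8 − 3) = 1.8 m/s.

1.8 m/s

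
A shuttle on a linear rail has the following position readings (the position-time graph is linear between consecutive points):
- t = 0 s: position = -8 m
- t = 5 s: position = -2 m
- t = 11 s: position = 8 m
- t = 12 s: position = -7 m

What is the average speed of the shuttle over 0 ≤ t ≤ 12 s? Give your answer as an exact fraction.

31/12 m/s

Average speed = (total path length)/(elapsed time); on a piecewise-linear x-t graph the path length is Σ|Δx|.
0–5 s: |Δx| = |-2 − -8| = 6 m
5–11 s: |Δx| = |8 − -2| = 10 m
11–12 s: |Δx| = |-7 − 8| = 15 m
Total path = 31 m; average speed = 31/12 = 31/12 m/s.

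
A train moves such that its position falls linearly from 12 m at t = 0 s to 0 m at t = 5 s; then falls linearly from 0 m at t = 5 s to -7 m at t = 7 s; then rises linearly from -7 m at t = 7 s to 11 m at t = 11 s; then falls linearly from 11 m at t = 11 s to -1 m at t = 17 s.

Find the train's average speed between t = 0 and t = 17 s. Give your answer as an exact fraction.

Average speed = (total path length)/(elapsed time); on a piecewise-linear x-t graph the path length is Σ|Δx|.
0–5 s: |Δx| = |0 − 12| = 12 m
5–7 s: |Δx| = |-7 − 0| = 7 m
7–11 s: |Δx| = |11 − -7| = 18 m
11–17 s: |Δx| = |-1 − 11| = 12 m
Total path = 49 m; average speed = 49/17 = 49/17 m/s.

49/17 m/s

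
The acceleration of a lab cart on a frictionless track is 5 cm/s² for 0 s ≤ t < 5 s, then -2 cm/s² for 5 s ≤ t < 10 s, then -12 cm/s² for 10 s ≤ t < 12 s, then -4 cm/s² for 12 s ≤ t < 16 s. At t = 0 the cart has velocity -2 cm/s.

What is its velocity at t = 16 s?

-27 cm/s

Δv equals the area under the a-t graph; then v = v₀ + Δv.
0–5 s: 5 × 5 = 25 cm/s
5–10 s: -2 × 5 = -10 cm/s
10–12 s: -12 × 2 = -24 cm/s
12–16 s: -4 × 4 = -16 cm/s
Δv = -25 cm/s, so v(16) = -2 + (-25) = -27 cm/s.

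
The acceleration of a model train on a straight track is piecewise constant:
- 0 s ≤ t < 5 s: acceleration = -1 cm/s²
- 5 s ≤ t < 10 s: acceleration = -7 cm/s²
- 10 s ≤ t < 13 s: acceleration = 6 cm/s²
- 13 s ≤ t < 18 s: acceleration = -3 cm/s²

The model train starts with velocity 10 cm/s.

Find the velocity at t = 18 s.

-27 cm/s

Δv equals the area under the a-t graph; then v = v₀ + Δv.
0–5 s: -1 × 5 = -5 cm/s
5–10 s: -7 × 5 = -35 cm/s
10–13 s: 6 × 3 = 18 cm/s
13–18 s: -3 × 5 = -15 cm/s
Δv = -37 cm/s, so v(18) = 10 + (-37) = -27 cm/s.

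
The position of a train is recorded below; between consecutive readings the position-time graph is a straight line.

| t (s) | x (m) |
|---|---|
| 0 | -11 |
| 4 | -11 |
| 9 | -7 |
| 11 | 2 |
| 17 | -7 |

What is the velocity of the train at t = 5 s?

0.8 m/s

Velocity is the slope of the x-t graph on 4–9 s: (-7 − -11)/(9 − 4) = 0.8 m/s.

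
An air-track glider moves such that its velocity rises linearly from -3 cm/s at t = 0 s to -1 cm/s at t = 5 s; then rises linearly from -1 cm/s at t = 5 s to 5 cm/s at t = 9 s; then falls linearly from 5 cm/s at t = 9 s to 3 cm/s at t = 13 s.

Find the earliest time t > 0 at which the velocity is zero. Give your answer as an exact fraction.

v changes sign on 5–9 s (from -1 to 5); the graph is linear there, so v = 0 at t = 5 + (1)·(9 − 5)/(5 − -1) = 17/3 s.

t = 17/3 s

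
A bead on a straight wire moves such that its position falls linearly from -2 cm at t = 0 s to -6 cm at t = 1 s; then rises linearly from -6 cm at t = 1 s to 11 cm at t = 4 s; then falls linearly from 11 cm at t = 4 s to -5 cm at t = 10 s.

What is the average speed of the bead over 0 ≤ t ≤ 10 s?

Average speed = (total path length)/(elapsed time); on a piecewise-linear x-t graph the path length is Σ|Δx|.
0–1 s: |Δx| = |-6 − -2| = 4 cm
1–4 s: |Δx| = |11 − -6| = 17 cm
4–10 s: |Δx| = |-5 − 11| = 16 cm
Total path = 37 cm; average speed = 37/10 = 3.7 cm/s.

3.7 cm/s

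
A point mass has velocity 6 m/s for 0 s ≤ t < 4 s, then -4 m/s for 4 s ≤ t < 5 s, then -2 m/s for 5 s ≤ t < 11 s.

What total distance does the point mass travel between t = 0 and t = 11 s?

40 m

Total distance travelled is ∫|v| dt — sum the magnitudes of each area piece.
0–4 s: |6| × 4 = 24 m
4–5 s: |-4| × 1 = 4 m
5–11 s: |-2| × 6 = 12 m
Total distance = 40 m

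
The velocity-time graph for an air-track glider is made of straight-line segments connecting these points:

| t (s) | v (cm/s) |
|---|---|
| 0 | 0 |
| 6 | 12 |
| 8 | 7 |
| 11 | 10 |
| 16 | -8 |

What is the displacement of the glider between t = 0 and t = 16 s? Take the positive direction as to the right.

Displacement is the signed area under the v-t curve.
0–6 s: ½(0 + 12)(6) = 36 cm
6–8 s: ½(12 + 7)(2) = 19 cm
8–11 s: ½(7 + 10)(3) = 25.5 cm
11–16 s: ½(10 + -8)(5) = 5 cm
Net displacement = 85.5 cm

85.5 cm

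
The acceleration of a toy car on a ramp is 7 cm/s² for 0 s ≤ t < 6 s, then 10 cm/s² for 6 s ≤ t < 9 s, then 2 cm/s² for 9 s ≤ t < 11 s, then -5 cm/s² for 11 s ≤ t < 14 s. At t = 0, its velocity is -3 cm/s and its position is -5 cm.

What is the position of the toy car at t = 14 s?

On each constant-a segment, Δv = aΔt and Δx = v₀Δt + ½aΔt²; chain segment to segment.
0–6 s: v starts -3 cm/s; Δx = -3·6 + ½·7·6² = 108 cm; v ends 39 cm/s.
6–9 s: v starts 39 cm/s; Δx = 39·3 + ½·10·3² = 162 cm; v ends 69 cm/s.
9–11 s: v starts 69 cm/s; Δx = 69·2 + ½·2·2² = 142 cm; v ends 73 cm/s.
11–14 s: v starts 73 cm/s; Δx = 73·3 + ½·-5·3² = 196.5 cm; v ends 58 cm/s.
x(14) = -5 + Σ Δx = 603.5 cm.

603.5 cm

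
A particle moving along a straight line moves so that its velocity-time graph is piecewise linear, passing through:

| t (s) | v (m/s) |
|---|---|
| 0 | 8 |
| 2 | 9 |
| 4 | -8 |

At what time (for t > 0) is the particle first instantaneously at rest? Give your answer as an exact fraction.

v changes sign on 2–4 s (from 9 to -8); the graph is linear there, so v = 0 at t = 2 + (-9)·(4 − 2)/(-8 − 9) = 52/17 s.

t = 52/17 s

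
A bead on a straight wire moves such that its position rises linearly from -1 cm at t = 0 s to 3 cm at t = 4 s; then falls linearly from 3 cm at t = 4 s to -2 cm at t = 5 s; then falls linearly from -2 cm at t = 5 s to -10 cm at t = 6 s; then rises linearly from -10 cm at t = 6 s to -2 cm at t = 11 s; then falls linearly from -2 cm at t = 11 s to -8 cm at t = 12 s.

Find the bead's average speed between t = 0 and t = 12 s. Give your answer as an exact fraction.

31/12 cm/s

Average speed = (total path length)/(elapsed time); on a piecewise-linear x-t graph the path length is Σ|Δx|.
0–4 s: |Δx| = |3 − -1| = 4 cm
4–5 s: |Δx| = |-2 − 3| = 5 cm
5–6 s: |Δx| = |-10 − -2| = 8 cm
6–11 s: |Δx| = |-2 − -10| = 8 cm
11–12 s: |Δx| = |-8 − -2| = 6 cm
Total path = 31 cm; average speed = 31/12 = 31/12 cm/s.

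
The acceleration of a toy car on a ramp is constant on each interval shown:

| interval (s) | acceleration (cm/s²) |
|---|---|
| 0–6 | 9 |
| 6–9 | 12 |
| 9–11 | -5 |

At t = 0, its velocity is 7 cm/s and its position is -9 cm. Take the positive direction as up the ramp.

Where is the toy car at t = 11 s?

616 cm

On each constant-a segment, Δv = aΔt and Δx = v₀Δt + ½aΔt²; chain segment to segment.
0–6 s: v starts 7 cm/s; Δx = 7·6 + ½·9·6² = 204 cm; v ends 61 cm/s.
6–9 s: v starts 61 cm/s; Δx = 61·3 + ½·12·3² = 237 cm; v ends 97 cm/s.
9–11 s: v starts 97 cm/s; Δx = 97·2 + ½·-5·2² = 184 cm; v ends 87 cm/s.
x(11) = -9 + Σ Δx = 616 cm.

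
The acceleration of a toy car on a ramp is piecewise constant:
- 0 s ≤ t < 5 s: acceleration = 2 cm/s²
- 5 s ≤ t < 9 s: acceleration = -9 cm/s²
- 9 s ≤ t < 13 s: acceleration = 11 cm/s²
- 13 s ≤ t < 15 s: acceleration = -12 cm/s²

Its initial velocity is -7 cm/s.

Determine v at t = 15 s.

Δv equals the area under the a-t graph; then v = v₀ + Δv.
0–5 s: 2 × 5 = 10 cm/s
5–9 s: -9 × 4 = -36 cm/s
9–13 s: 11 × 4 = 44 cm/s
13–15 s: -12 × 2 = -24 cm/s
Δv = -6 cm/s, so v(15) = -7 + (-6) = -13 cm/s.

-13 cm/s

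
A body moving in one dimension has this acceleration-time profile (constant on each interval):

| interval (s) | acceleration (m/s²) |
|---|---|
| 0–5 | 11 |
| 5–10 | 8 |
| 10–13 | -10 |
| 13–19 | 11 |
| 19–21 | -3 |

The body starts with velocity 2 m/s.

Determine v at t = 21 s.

127 m/s

Δv equals the area under the a-t graph; then v = v₀ + Δv.
0–5 s: 11 × 5 = 55 m/s
5–10 s: 8 × 5 = 40 m/s
10–13 s: -10 × 3 = -30 m/s
13–19 s: 11 × 6 = 66 m/s
19–21 s: -3 × 2 = -6 m/s
Δv = 125 m/s, so v(21) = 2 + (125) = 127 m/s.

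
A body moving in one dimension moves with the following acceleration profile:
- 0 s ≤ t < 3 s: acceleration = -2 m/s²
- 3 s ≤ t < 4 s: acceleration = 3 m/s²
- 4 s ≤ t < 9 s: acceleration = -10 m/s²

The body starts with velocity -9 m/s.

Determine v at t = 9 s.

Δv equals the area under the a-t graph; then v = v₀ + Δv.
0–3 s: -2 × 3 = -6 m/s
3–4 s: 3 × 1 = 3 m/s
4–9 s: -10 × 5 = -50 m/s
Δv = -53 m/s, so v(9) = -9 + (-53) = -62 m/s.

-62 m/s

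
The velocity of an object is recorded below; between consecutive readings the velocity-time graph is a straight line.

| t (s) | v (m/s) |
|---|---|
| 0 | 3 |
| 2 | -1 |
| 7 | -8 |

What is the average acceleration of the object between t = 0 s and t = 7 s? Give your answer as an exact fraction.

-11/7 m/s²

Average acceleration = Δv/Δt = (-8 − 3)/(7 − 0) = -11/7 m/s².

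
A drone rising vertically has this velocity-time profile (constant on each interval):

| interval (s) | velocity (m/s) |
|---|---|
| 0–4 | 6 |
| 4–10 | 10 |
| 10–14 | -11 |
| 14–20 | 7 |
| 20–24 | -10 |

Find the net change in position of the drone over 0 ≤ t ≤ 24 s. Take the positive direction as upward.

42 m

Net displacement equals the area under the velocity-time graph (areas below the axis count negative).
0–4 s: 6 × 4 = 24 m
4–10 s: 10 × 6 = 60 m
10–14 s: -11 × 4 = -44 m
14–20 s: 7 × 6 = 42 m
20–24 s: -10 × 4 = -40 m
Net displacement = 42 m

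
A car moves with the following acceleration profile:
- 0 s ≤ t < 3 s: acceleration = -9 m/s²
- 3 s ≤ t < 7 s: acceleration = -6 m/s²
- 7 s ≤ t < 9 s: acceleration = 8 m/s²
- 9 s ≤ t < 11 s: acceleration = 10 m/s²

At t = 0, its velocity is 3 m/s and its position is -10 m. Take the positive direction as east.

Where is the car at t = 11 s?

-309.5 m

On each constant-a segment, Δv = aΔt and Δx = v₀Δt + ½aΔt²; chain segment to segment.
0–3 s: v starts 3 m/s; Δx = 3·3 + ½·-9·3² = -31.5 m; v ends -24 m/s.
3–7 s: v starts -24 m/s; Δx = -24·4 + ½·-6·4² = -144 m; v ends -48 m/s.
7–9 s: v starts -48 m/s; Δx = -48·2 + ½·8·2² = -80 m; v ends -32 m/s.
9–11 s: v starts -32 m/s; Δx = -32·2 + ½·10·2² = -44 m; v ends -12 m/s.
x(11) = -10 + Σ Δx = -309.5 m.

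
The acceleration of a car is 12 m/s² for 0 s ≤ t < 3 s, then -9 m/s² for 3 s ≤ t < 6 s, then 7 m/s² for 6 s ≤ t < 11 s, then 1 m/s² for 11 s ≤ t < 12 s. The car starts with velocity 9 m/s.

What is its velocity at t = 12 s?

54 m/s

Δv equals the area under the a-t graph; then v = v₀ + Δv.
0–3 s: 12 × 3 = 36 m/s
3–6 s: -9 × 3 = -27 m/s
6–11 s: 7 × 5 = 35 m/s
11–12 s: 1 × 1 = 1 m/s
Δv = 45 m/s, so v(12) = 9 + (45) = 54 m/s.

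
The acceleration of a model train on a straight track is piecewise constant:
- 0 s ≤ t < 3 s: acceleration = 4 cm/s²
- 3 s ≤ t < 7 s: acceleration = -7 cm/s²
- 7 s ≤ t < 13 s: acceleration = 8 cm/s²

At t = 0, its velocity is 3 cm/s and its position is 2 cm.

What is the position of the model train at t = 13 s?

99 cm

On each constant-a segment, Δv = aΔt and Δx = v₀Δt + ½aΔt²; chain segment to segment.
0–3 s: v starts 3 cm/s; Δx = 3·3 + ½·4·3² = 27 cm; v ends 15 cm/s.
3–7 s: v starts 15 cm/s; Δx = 15·4 + ½·-7·4² = 4 cm; v ends -13 cm/s.
7–13 s: v starts -13 cm/s; Δx = -13·6 + ½·8·6² = 66 cm; v ends 35 cm/s.
x(13) = 2 + Σ Δx = 99 cm.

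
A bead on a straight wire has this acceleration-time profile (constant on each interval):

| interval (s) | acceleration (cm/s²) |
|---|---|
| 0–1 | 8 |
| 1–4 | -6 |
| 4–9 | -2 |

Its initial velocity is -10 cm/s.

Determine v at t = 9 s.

-30 cm/s

Δv equals the area under the a-t graph; then v = v₀ + Δv.
0–1 s: 8 × 1 = 8 cm/s
1–4 s: -6 × 3 = -18 cm/s
4–9 s: -2 × 5 = -10 cm/s
Δv = -20 cm/s, so v(9) = -10 + (-20) = -30 cm/s.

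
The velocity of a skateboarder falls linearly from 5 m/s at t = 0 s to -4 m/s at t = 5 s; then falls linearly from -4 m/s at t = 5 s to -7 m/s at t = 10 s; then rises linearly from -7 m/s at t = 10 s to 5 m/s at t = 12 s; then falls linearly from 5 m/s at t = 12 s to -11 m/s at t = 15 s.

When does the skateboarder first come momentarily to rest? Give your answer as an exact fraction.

t = 25/9 s

v changes sign on 0–5 s (from 5 to -4); the graph is linear there, so v = 0 at t = 0 + (-5)·(5 − 0)/(-4 − 5) = 25/9 s.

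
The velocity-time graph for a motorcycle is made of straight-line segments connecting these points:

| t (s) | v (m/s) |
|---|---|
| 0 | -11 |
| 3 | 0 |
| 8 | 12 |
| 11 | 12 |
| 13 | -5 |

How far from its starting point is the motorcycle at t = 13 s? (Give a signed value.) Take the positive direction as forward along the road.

Net displacement equals the area under the velocity-time graph (areas below the axis count negative).
0–3 s: ½(-11 + 0)(3) = -16.5 m
3–8 s: ½(0 + 12)(5) = 30 m
8–11 s: 12 × 3 = 36 m
11–13 s: ½(12 + -5)(2) = 7 m
Net displacement = 56.5 m

56.5 m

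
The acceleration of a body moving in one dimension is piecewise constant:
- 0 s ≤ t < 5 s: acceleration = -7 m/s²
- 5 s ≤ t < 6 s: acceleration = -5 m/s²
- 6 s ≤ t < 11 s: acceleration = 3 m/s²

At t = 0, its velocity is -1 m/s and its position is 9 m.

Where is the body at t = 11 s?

On each constant-a segment, Δv = aΔt and Δx = v₀Δt + ½aΔt²; chain segment to segment.
0–5 s: v starts -1 m/s; Δx = -1·5 + ½·-7·5² = -92.5 m; v ends -36 m/s.
5–6 s: v starts -36 m/s; Δx = -36·1 + ½·-5·1² = -38.5 m; v ends -41 m/s.
6–11 s: v starts -41 m/s; Δx = -41·5 + ½·3·5² = -167.5 m; v ends -26 m/s.
x(11) = 9 + Σ Δx = -289.5 m.

-289.5 m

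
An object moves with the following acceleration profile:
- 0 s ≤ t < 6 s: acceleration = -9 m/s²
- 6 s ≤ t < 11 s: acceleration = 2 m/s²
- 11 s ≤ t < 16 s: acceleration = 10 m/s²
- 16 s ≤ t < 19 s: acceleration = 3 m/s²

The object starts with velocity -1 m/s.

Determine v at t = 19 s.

14 m/s

Δv equals the area under the a-t graph; then v = v₀ + Δv.
0–6 s: -9 × 6 = -54 m/s
6–11 s: 2 × 5 = 10 m/s
11–16 s: 10 × 5 = 50 m/s
16–19 s: 3 × 3 = 9 m/s
Δv = 15 m/s, so v(19) = -1 + (15) = 14 m/s.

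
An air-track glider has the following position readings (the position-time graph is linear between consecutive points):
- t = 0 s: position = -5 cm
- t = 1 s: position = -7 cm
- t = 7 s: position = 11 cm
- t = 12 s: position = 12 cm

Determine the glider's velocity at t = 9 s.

0.2 cm/s

Velocity is the slope of the x-t graph on 7–12 s: (12 − 11)/(12 − 7) = 0.2 cm/s.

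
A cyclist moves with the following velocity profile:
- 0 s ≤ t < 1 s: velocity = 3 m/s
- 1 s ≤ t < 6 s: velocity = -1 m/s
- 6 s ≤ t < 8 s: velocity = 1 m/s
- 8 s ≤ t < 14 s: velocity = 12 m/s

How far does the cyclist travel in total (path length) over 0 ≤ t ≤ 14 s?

82 m

Total distance travelled is ∫|v| dt — sum the magnitudes of each area piece.
0–1 s: |3| × 1 = 3 m
1–6 s: |-1| × 5 = 5 m
6–8 s: |1| × 2 = 2 m
8–14 s: |12| × 6 = 72 m
Total distance = 82 m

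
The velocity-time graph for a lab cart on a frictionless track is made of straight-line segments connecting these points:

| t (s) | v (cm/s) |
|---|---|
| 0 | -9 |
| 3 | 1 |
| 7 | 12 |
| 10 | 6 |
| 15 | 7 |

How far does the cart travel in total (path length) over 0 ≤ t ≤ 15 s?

Distance (not displacement) is the total path length: add the absolute areas under v-t.
0–3 s: v = 0 at t = 2.7 s; triangle areas 12.15 + 0.15 = 12.3 cm
3–7 s: |½(1 + 12)(4)| = 26 cm
7–10 s: |½(12 + 6)(3)| = 27 cm
10–15 s: |½(6 + 7)(5)| = 32.5 cm
Total distance = 97.8 cm

97.8 cm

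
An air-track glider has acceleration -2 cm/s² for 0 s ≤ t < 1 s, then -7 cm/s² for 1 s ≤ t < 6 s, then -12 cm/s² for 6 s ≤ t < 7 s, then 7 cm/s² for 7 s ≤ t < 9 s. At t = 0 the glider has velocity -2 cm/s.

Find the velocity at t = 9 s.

-37 cm/s

Δv equals the area under the a-t graph; then v = v₀ + Δv.
0–1 s: -2 × 1 = -2 cm/s
1–6 s: -7 × 5 = -35 cm/s
6–7 s: -12 × 1 = -12 cm/s
7–9 s: 7 × 2 = 14 cm/s
Δv = -35 cm/s, so v(9) = -2 + (-35) = -37 cm/s.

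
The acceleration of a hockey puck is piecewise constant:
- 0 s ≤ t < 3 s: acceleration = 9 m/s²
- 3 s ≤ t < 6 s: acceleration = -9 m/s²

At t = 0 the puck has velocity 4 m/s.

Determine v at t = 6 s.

4 m/s

Δv equals the area under the a-t graph; then v = v₀ + Δv.
0–3 s: 9 × 3 = 27 m/s
3–6 s: -9 × 3 = -27 m/s
Δv = 0 m/s, so v(6) = 4 + (0) = 4 m/s.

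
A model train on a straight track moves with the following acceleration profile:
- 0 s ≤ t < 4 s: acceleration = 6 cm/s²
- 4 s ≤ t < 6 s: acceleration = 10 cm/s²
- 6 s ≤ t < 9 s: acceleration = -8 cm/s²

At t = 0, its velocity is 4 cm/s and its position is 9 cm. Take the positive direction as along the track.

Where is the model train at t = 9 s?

257 cm

On each constant-a segment, Δv = aΔt and Δx = v₀Δt + ½aΔt²; chain segment to segment.
0–4 s: v starts 4 cm/s; Δx = 4·4 + ½·6·4² = 64 cm; v ends 28 cm/s.
4–6 s: v starts 28 cm/s; Δx = 28·2 + ½·10·2² = 76 cm; v ends 48 cm/s.
6–9 s: v starts 48 cm/s; Δx = 48·3 + ½·-8·3² = 108 cm; v ends 24 cm/s.
x(9) = 9 + Σ Δx = 257 cm.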